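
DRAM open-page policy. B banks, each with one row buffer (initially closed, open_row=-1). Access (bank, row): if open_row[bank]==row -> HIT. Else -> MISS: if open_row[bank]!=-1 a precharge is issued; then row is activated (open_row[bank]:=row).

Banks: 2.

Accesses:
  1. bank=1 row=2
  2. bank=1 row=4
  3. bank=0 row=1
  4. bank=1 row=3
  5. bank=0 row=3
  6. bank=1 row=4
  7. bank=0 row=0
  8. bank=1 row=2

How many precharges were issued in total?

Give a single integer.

Acc 1: bank1 row2 -> MISS (open row2); precharges=0
Acc 2: bank1 row4 -> MISS (open row4); precharges=1
Acc 3: bank0 row1 -> MISS (open row1); precharges=1
Acc 4: bank1 row3 -> MISS (open row3); precharges=2
Acc 5: bank0 row3 -> MISS (open row3); precharges=3
Acc 6: bank1 row4 -> MISS (open row4); precharges=4
Acc 7: bank0 row0 -> MISS (open row0); precharges=5
Acc 8: bank1 row2 -> MISS (open row2); precharges=6

Answer: 6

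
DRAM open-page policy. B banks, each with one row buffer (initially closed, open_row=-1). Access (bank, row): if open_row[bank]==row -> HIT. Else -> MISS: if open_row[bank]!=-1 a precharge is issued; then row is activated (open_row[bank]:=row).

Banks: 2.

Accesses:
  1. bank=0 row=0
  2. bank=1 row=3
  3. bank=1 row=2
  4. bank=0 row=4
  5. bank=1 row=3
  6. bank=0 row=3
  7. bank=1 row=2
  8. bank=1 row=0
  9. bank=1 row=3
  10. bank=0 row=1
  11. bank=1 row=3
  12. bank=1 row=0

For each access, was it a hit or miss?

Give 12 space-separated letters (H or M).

Answer: M M M M M M M M M M H M

Derivation:
Acc 1: bank0 row0 -> MISS (open row0); precharges=0
Acc 2: bank1 row3 -> MISS (open row3); precharges=0
Acc 3: bank1 row2 -> MISS (open row2); precharges=1
Acc 4: bank0 row4 -> MISS (open row4); precharges=2
Acc 5: bank1 row3 -> MISS (open row3); precharges=3
Acc 6: bank0 row3 -> MISS (open row3); precharges=4
Acc 7: bank1 row2 -> MISS (open row2); precharges=5
Acc 8: bank1 row0 -> MISS (open row0); precharges=6
Acc 9: bank1 row3 -> MISS (open row3); precharges=7
Acc 10: bank0 row1 -> MISS (open row1); precharges=8
Acc 11: bank1 row3 -> HIT
Acc 12: bank1 row0 -> MISS (open row0); precharges=9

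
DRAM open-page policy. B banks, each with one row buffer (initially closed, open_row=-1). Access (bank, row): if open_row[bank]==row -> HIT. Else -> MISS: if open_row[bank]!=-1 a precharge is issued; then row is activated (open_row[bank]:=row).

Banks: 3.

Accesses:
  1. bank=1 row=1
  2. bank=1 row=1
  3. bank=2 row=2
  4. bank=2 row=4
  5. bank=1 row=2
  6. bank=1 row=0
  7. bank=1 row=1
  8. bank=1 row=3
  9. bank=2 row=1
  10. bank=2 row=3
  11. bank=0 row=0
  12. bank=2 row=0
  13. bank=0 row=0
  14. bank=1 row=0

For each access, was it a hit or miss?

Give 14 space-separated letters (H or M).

Acc 1: bank1 row1 -> MISS (open row1); precharges=0
Acc 2: bank1 row1 -> HIT
Acc 3: bank2 row2 -> MISS (open row2); precharges=0
Acc 4: bank2 row4 -> MISS (open row4); precharges=1
Acc 5: bank1 row2 -> MISS (open row2); precharges=2
Acc 6: bank1 row0 -> MISS (open row0); precharges=3
Acc 7: bank1 row1 -> MISS (open row1); precharges=4
Acc 8: bank1 row3 -> MISS (open row3); precharges=5
Acc 9: bank2 row1 -> MISS (open row1); precharges=6
Acc 10: bank2 row3 -> MISS (open row3); precharges=7
Acc 11: bank0 row0 -> MISS (open row0); precharges=7
Acc 12: bank2 row0 -> MISS (open row0); precharges=8
Acc 13: bank0 row0 -> HIT
Acc 14: bank1 row0 -> MISS (open row0); precharges=9

Answer: M H M M M M M M M M M M H M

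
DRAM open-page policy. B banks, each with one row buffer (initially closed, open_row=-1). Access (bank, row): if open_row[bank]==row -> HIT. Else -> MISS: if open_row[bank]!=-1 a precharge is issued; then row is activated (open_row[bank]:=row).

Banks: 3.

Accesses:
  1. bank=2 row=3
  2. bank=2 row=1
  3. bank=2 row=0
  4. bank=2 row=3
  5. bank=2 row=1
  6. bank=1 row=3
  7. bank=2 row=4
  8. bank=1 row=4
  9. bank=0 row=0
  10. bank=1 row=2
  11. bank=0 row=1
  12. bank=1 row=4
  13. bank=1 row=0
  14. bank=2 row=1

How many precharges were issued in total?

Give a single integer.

Acc 1: bank2 row3 -> MISS (open row3); precharges=0
Acc 2: bank2 row1 -> MISS (open row1); precharges=1
Acc 3: bank2 row0 -> MISS (open row0); precharges=2
Acc 4: bank2 row3 -> MISS (open row3); precharges=3
Acc 5: bank2 row1 -> MISS (open row1); precharges=4
Acc 6: bank1 row3 -> MISS (open row3); precharges=4
Acc 7: bank2 row4 -> MISS (open row4); precharges=5
Acc 8: bank1 row4 -> MISS (open row4); precharges=6
Acc 9: bank0 row0 -> MISS (open row0); precharges=6
Acc 10: bank1 row2 -> MISS (open row2); precharges=7
Acc 11: bank0 row1 -> MISS (open row1); precharges=8
Acc 12: bank1 row4 -> MISS (open row4); precharges=9
Acc 13: bank1 row0 -> MISS (open row0); precharges=10
Acc 14: bank2 row1 -> MISS (open row1); precharges=11

Answer: 11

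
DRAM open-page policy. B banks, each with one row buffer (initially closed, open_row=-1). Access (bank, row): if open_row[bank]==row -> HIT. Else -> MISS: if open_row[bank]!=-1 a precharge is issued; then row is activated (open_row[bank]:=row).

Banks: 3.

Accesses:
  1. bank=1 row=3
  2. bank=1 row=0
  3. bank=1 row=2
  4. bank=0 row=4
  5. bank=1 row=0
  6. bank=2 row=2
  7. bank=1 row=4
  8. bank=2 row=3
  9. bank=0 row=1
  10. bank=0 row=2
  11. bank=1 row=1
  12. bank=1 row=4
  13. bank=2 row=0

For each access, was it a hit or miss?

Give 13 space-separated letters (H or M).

Acc 1: bank1 row3 -> MISS (open row3); precharges=0
Acc 2: bank1 row0 -> MISS (open row0); precharges=1
Acc 3: bank1 row2 -> MISS (open row2); precharges=2
Acc 4: bank0 row4 -> MISS (open row4); precharges=2
Acc 5: bank1 row0 -> MISS (open row0); precharges=3
Acc 6: bank2 row2 -> MISS (open row2); precharges=3
Acc 7: bank1 row4 -> MISS (open row4); precharges=4
Acc 8: bank2 row3 -> MISS (open row3); precharges=5
Acc 9: bank0 row1 -> MISS (open row1); precharges=6
Acc 10: bank0 row2 -> MISS (open row2); precharges=7
Acc 11: bank1 row1 -> MISS (open row1); precharges=8
Acc 12: bank1 row4 -> MISS (open row4); precharges=9
Acc 13: bank2 row0 -> MISS (open row0); precharges=10

Answer: M M M M M M M M M M M M M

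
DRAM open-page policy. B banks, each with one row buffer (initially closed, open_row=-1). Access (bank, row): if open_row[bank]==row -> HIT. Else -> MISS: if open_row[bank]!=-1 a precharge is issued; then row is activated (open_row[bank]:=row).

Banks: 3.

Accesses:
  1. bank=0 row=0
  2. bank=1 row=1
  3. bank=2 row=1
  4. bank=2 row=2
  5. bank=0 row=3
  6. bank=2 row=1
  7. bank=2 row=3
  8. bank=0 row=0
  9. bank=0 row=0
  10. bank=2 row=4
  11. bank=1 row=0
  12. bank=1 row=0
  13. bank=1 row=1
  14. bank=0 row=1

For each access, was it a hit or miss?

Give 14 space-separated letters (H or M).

Answer: M M M M M M M M H M M H M M

Derivation:
Acc 1: bank0 row0 -> MISS (open row0); precharges=0
Acc 2: bank1 row1 -> MISS (open row1); precharges=0
Acc 3: bank2 row1 -> MISS (open row1); precharges=0
Acc 4: bank2 row2 -> MISS (open row2); precharges=1
Acc 5: bank0 row3 -> MISS (open row3); precharges=2
Acc 6: bank2 row1 -> MISS (open row1); precharges=3
Acc 7: bank2 row3 -> MISS (open row3); precharges=4
Acc 8: bank0 row0 -> MISS (open row0); precharges=5
Acc 9: bank0 row0 -> HIT
Acc 10: bank2 row4 -> MISS (open row4); precharges=6
Acc 11: bank1 row0 -> MISS (open row0); precharges=7
Acc 12: bank1 row0 -> HIT
Acc 13: bank1 row1 -> MISS (open row1); precharges=8
Acc 14: bank0 row1 -> MISS (open row1); precharges=9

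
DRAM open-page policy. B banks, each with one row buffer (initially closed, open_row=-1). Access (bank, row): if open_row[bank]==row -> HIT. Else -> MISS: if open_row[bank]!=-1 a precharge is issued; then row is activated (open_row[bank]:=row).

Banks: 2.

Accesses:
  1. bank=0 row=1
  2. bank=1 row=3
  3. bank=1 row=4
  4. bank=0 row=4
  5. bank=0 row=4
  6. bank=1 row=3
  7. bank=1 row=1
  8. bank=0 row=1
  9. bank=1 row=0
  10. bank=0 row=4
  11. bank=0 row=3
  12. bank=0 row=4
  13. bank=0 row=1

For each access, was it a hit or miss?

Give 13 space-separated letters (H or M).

Acc 1: bank0 row1 -> MISS (open row1); precharges=0
Acc 2: bank1 row3 -> MISS (open row3); precharges=0
Acc 3: bank1 row4 -> MISS (open row4); precharges=1
Acc 4: bank0 row4 -> MISS (open row4); precharges=2
Acc 5: bank0 row4 -> HIT
Acc 6: bank1 row3 -> MISS (open row3); precharges=3
Acc 7: bank1 row1 -> MISS (open row1); precharges=4
Acc 8: bank0 row1 -> MISS (open row1); precharges=5
Acc 9: bank1 row0 -> MISS (open row0); precharges=6
Acc 10: bank0 row4 -> MISS (open row4); precharges=7
Acc 11: bank0 row3 -> MISS (open row3); precharges=8
Acc 12: bank0 row4 -> MISS (open row4); precharges=9
Acc 13: bank0 row1 -> MISS (open row1); precharges=10

Answer: M M M M H M M M M M M M M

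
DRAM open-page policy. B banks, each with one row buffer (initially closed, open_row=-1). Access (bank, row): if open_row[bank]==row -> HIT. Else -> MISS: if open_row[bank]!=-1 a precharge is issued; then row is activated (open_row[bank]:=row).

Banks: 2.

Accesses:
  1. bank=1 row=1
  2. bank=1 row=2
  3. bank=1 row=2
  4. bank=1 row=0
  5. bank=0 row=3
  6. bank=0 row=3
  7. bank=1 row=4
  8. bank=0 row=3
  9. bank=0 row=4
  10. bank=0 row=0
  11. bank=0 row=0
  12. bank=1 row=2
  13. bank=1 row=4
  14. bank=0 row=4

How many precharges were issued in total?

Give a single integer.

Answer: 8

Derivation:
Acc 1: bank1 row1 -> MISS (open row1); precharges=0
Acc 2: bank1 row2 -> MISS (open row2); precharges=1
Acc 3: bank1 row2 -> HIT
Acc 4: bank1 row0 -> MISS (open row0); precharges=2
Acc 5: bank0 row3 -> MISS (open row3); precharges=2
Acc 6: bank0 row3 -> HIT
Acc 7: bank1 row4 -> MISS (open row4); precharges=3
Acc 8: bank0 row3 -> HIT
Acc 9: bank0 row4 -> MISS (open row4); precharges=4
Acc 10: bank0 row0 -> MISS (open row0); precharges=5
Acc 11: bank0 row0 -> HIT
Acc 12: bank1 row2 -> MISS (open row2); precharges=6
Acc 13: bank1 row4 -> MISS (open row4); precharges=7
Acc 14: bank0 row4 -> MISS (open row4); precharges=8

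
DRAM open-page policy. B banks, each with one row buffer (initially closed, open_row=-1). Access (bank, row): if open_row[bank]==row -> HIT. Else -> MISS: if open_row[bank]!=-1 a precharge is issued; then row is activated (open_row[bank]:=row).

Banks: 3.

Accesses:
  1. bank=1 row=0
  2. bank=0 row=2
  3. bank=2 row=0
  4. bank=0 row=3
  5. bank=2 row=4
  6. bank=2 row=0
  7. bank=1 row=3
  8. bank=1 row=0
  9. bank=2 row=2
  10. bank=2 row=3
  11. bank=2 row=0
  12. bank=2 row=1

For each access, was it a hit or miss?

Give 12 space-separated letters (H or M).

Answer: M M M M M M M M M M M M

Derivation:
Acc 1: bank1 row0 -> MISS (open row0); precharges=0
Acc 2: bank0 row2 -> MISS (open row2); precharges=0
Acc 3: bank2 row0 -> MISS (open row0); precharges=0
Acc 4: bank0 row3 -> MISS (open row3); precharges=1
Acc 5: bank2 row4 -> MISS (open row4); precharges=2
Acc 6: bank2 row0 -> MISS (open row0); precharges=3
Acc 7: bank1 row3 -> MISS (open row3); precharges=4
Acc 8: bank1 row0 -> MISS (open row0); precharges=5
Acc 9: bank2 row2 -> MISS (open row2); precharges=6
Acc 10: bank2 row3 -> MISS (open row3); precharges=7
Acc 11: bank2 row0 -> MISS (open row0); precharges=8
Acc 12: bank2 row1 -> MISS (open row1); precharges=9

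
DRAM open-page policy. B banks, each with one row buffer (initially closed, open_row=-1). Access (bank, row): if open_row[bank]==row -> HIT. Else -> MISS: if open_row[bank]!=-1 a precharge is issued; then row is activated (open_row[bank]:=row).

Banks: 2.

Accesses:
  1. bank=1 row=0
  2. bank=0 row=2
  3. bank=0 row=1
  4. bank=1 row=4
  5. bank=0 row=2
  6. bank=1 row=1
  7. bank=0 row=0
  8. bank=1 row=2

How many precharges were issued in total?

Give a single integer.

Acc 1: bank1 row0 -> MISS (open row0); precharges=0
Acc 2: bank0 row2 -> MISS (open row2); precharges=0
Acc 3: bank0 row1 -> MISS (open row1); precharges=1
Acc 4: bank1 row4 -> MISS (open row4); precharges=2
Acc 5: bank0 row2 -> MISS (open row2); precharges=3
Acc 6: bank1 row1 -> MISS (open row1); precharges=4
Acc 7: bank0 row0 -> MISS (open row0); precharges=5
Acc 8: bank1 row2 -> MISS (open row2); precharges=6

Answer: 6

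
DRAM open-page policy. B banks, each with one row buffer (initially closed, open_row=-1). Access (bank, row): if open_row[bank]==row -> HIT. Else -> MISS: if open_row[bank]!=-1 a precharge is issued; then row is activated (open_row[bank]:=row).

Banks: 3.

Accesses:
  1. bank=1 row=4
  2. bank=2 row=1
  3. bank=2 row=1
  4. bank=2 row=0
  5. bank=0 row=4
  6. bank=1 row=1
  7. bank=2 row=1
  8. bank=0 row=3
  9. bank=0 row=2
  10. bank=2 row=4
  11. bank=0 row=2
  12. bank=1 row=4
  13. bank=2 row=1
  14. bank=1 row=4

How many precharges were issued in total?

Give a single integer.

Acc 1: bank1 row4 -> MISS (open row4); precharges=0
Acc 2: bank2 row1 -> MISS (open row1); precharges=0
Acc 3: bank2 row1 -> HIT
Acc 4: bank2 row0 -> MISS (open row0); precharges=1
Acc 5: bank0 row4 -> MISS (open row4); precharges=1
Acc 6: bank1 row1 -> MISS (open row1); precharges=2
Acc 7: bank2 row1 -> MISS (open row1); precharges=3
Acc 8: bank0 row3 -> MISS (open row3); precharges=4
Acc 9: bank0 row2 -> MISS (open row2); precharges=5
Acc 10: bank2 row4 -> MISS (open row4); precharges=6
Acc 11: bank0 row2 -> HIT
Acc 12: bank1 row4 -> MISS (open row4); precharges=7
Acc 13: bank2 row1 -> MISS (open row1); precharges=8
Acc 14: bank1 row4 -> HIT

Answer: 8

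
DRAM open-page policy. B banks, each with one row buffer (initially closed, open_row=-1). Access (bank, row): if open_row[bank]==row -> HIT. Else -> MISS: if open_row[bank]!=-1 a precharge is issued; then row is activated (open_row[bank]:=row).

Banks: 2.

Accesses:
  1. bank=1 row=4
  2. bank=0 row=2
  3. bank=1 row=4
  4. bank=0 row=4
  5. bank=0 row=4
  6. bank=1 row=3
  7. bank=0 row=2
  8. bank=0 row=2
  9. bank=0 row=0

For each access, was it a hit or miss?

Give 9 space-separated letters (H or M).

Answer: M M H M H M M H M

Derivation:
Acc 1: bank1 row4 -> MISS (open row4); precharges=0
Acc 2: bank0 row2 -> MISS (open row2); precharges=0
Acc 3: bank1 row4 -> HIT
Acc 4: bank0 row4 -> MISS (open row4); precharges=1
Acc 5: bank0 row4 -> HIT
Acc 6: bank1 row3 -> MISS (open row3); precharges=2
Acc 7: bank0 row2 -> MISS (open row2); precharges=3
Acc 8: bank0 row2 -> HIT
Acc 9: bank0 row0 -> MISS (open row0); precharges=4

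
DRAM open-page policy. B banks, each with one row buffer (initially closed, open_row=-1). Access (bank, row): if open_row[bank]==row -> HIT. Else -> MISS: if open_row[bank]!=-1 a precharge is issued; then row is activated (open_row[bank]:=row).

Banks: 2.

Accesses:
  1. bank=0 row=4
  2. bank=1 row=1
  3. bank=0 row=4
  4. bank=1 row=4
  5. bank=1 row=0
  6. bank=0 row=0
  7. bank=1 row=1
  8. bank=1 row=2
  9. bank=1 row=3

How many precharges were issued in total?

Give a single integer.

Acc 1: bank0 row4 -> MISS (open row4); precharges=0
Acc 2: bank1 row1 -> MISS (open row1); precharges=0
Acc 3: bank0 row4 -> HIT
Acc 4: bank1 row4 -> MISS (open row4); precharges=1
Acc 5: bank1 row0 -> MISS (open row0); precharges=2
Acc 6: bank0 row0 -> MISS (open row0); precharges=3
Acc 7: bank1 row1 -> MISS (open row1); precharges=4
Acc 8: bank1 row2 -> MISS (open row2); precharges=5
Acc 9: bank1 row3 -> MISS (open row3); precharges=6

Answer: 6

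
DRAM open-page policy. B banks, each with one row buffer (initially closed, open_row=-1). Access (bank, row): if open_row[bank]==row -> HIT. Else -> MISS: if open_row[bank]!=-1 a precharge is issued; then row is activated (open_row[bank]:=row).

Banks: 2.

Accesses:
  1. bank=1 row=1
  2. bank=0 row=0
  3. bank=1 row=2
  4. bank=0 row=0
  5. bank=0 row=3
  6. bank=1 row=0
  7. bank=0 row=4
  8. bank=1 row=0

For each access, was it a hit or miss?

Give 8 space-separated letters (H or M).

Answer: M M M H M M M H

Derivation:
Acc 1: bank1 row1 -> MISS (open row1); precharges=0
Acc 2: bank0 row0 -> MISS (open row0); precharges=0
Acc 3: bank1 row2 -> MISS (open row2); precharges=1
Acc 4: bank0 row0 -> HIT
Acc 5: bank0 row3 -> MISS (open row3); precharges=2
Acc 6: bank1 row0 -> MISS (open row0); precharges=3
Acc 7: bank0 row4 -> MISS (open row4); precharges=4
Acc 8: bank1 row0 -> HIT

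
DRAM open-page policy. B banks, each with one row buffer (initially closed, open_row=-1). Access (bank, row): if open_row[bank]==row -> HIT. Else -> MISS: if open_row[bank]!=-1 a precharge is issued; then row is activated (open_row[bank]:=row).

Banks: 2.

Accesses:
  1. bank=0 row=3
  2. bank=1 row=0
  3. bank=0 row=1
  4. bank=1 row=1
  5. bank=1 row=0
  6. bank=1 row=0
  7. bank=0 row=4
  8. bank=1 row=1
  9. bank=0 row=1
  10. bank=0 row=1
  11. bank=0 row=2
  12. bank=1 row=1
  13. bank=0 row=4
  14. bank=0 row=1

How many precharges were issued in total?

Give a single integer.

Acc 1: bank0 row3 -> MISS (open row3); precharges=0
Acc 2: bank1 row0 -> MISS (open row0); precharges=0
Acc 3: bank0 row1 -> MISS (open row1); precharges=1
Acc 4: bank1 row1 -> MISS (open row1); precharges=2
Acc 5: bank1 row0 -> MISS (open row0); precharges=3
Acc 6: bank1 row0 -> HIT
Acc 7: bank0 row4 -> MISS (open row4); precharges=4
Acc 8: bank1 row1 -> MISS (open row1); precharges=5
Acc 9: bank0 row1 -> MISS (open row1); precharges=6
Acc 10: bank0 row1 -> HIT
Acc 11: bank0 row2 -> MISS (open row2); precharges=7
Acc 12: bank1 row1 -> HIT
Acc 13: bank0 row4 -> MISS (open row4); precharges=8
Acc 14: bank0 row1 -> MISS (open row1); precharges=9

Answer: 9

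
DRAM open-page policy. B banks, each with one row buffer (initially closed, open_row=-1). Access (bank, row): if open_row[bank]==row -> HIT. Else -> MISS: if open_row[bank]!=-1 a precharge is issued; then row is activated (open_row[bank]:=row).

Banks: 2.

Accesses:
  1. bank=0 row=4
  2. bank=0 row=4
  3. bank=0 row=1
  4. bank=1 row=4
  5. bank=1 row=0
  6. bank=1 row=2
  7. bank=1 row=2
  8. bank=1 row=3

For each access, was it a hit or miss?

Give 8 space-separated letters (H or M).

Answer: M H M M M M H M

Derivation:
Acc 1: bank0 row4 -> MISS (open row4); precharges=0
Acc 2: bank0 row4 -> HIT
Acc 3: bank0 row1 -> MISS (open row1); precharges=1
Acc 4: bank1 row4 -> MISS (open row4); precharges=1
Acc 5: bank1 row0 -> MISS (open row0); precharges=2
Acc 6: bank1 row2 -> MISS (open row2); precharges=3
Acc 7: bank1 row2 -> HIT
Acc 8: bank1 row3 -> MISS (open row3); precharges=4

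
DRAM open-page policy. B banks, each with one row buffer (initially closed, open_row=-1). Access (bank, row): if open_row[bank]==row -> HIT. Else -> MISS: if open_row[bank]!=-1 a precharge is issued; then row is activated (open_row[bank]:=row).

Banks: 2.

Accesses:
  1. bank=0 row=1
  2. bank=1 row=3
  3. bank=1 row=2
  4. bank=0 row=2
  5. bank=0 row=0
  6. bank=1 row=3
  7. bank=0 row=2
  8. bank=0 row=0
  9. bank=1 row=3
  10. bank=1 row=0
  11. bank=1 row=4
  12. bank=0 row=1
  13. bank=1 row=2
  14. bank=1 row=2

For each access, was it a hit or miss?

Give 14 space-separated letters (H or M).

Answer: M M M M M M M M H M M M M H

Derivation:
Acc 1: bank0 row1 -> MISS (open row1); precharges=0
Acc 2: bank1 row3 -> MISS (open row3); precharges=0
Acc 3: bank1 row2 -> MISS (open row2); precharges=1
Acc 4: bank0 row2 -> MISS (open row2); precharges=2
Acc 5: bank0 row0 -> MISS (open row0); precharges=3
Acc 6: bank1 row3 -> MISS (open row3); precharges=4
Acc 7: bank0 row2 -> MISS (open row2); precharges=5
Acc 8: bank0 row0 -> MISS (open row0); precharges=6
Acc 9: bank1 row3 -> HIT
Acc 10: bank1 row0 -> MISS (open row0); precharges=7
Acc 11: bank1 row4 -> MISS (open row4); precharges=8
Acc 12: bank0 row1 -> MISS (open row1); precharges=9
Acc 13: bank1 row2 -> MISS (open row2); precharges=10
Acc 14: bank1 row2 -> HIT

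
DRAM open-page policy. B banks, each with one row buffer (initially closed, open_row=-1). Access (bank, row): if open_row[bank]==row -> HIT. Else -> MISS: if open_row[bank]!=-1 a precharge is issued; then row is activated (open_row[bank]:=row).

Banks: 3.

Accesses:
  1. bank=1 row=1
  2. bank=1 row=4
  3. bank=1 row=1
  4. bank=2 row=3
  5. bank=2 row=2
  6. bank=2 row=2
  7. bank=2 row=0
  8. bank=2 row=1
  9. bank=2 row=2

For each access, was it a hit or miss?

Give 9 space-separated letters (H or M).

Acc 1: bank1 row1 -> MISS (open row1); precharges=0
Acc 2: bank1 row4 -> MISS (open row4); precharges=1
Acc 3: bank1 row1 -> MISS (open row1); precharges=2
Acc 4: bank2 row3 -> MISS (open row3); precharges=2
Acc 5: bank2 row2 -> MISS (open row2); precharges=3
Acc 6: bank2 row2 -> HIT
Acc 7: bank2 row0 -> MISS (open row0); precharges=4
Acc 8: bank2 row1 -> MISS (open row1); precharges=5
Acc 9: bank2 row2 -> MISS (open row2); precharges=6

Answer: M M M M M H M M M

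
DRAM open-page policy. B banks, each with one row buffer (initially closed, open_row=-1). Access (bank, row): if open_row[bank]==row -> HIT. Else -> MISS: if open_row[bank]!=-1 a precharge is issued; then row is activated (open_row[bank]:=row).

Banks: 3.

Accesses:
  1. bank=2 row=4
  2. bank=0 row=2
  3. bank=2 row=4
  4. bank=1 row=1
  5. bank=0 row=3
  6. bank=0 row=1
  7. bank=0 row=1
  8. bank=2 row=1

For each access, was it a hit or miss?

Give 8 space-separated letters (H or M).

Acc 1: bank2 row4 -> MISS (open row4); precharges=0
Acc 2: bank0 row2 -> MISS (open row2); precharges=0
Acc 3: bank2 row4 -> HIT
Acc 4: bank1 row1 -> MISS (open row1); precharges=0
Acc 5: bank0 row3 -> MISS (open row3); precharges=1
Acc 6: bank0 row1 -> MISS (open row1); precharges=2
Acc 7: bank0 row1 -> HIT
Acc 8: bank2 row1 -> MISS (open row1); precharges=3

Answer: M M H M M M H M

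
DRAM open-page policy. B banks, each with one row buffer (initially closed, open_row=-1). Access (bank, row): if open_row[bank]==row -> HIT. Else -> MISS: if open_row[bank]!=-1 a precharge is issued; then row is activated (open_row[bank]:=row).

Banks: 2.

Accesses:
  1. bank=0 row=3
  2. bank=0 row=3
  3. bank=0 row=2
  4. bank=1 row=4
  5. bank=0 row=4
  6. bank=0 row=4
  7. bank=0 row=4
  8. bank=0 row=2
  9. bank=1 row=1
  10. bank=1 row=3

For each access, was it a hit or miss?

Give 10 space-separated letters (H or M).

Answer: M H M M M H H M M M

Derivation:
Acc 1: bank0 row3 -> MISS (open row3); precharges=0
Acc 2: bank0 row3 -> HIT
Acc 3: bank0 row2 -> MISS (open row2); precharges=1
Acc 4: bank1 row4 -> MISS (open row4); precharges=1
Acc 5: bank0 row4 -> MISS (open row4); precharges=2
Acc 6: bank0 row4 -> HIT
Acc 7: bank0 row4 -> HIT
Acc 8: bank0 row2 -> MISS (open row2); precharges=3
Acc 9: bank1 row1 -> MISS (open row1); precharges=4
Acc 10: bank1 row3 -> MISS (open row3); precharges=5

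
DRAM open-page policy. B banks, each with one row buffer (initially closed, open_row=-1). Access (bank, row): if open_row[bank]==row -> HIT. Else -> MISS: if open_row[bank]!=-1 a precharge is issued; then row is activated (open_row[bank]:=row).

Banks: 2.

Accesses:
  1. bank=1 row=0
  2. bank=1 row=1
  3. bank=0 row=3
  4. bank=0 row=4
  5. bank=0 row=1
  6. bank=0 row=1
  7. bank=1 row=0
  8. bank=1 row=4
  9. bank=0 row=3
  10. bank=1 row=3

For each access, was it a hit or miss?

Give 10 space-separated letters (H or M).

Acc 1: bank1 row0 -> MISS (open row0); precharges=0
Acc 2: bank1 row1 -> MISS (open row1); precharges=1
Acc 3: bank0 row3 -> MISS (open row3); precharges=1
Acc 4: bank0 row4 -> MISS (open row4); precharges=2
Acc 5: bank0 row1 -> MISS (open row1); precharges=3
Acc 6: bank0 row1 -> HIT
Acc 7: bank1 row0 -> MISS (open row0); precharges=4
Acc 8: bank1 row4 -> MISS (open row4); precharges=5
Acc 9: bank0 row3 -> MISS (open row3); precharges=6
Acc 10: bank1 row3 -> MISS (open row3); precharges=7

Answer: M M M M M H M M M M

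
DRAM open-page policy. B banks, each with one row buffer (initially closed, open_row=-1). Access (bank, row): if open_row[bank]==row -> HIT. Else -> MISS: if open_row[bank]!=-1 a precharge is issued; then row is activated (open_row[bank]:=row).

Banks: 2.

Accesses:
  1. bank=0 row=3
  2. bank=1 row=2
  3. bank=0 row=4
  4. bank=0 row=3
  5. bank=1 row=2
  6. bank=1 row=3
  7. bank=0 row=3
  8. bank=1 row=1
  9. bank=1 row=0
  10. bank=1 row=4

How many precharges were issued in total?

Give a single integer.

Acc 1: bank0 row3 -> MISS (open row3); precharges=0
Acc 2: bank1 row2 -> MISS (open row2); precharges=0
Acc 3: bank0 row4 -> MISS (open row4); precharges=1
Acc 4: bank0 row3 -> MISS (open row3); precharges=2
Acc 5: bank1 row2 -> HIT
Acc 6: bank1 row3 -> MISS (open row3); precharges=3
Acc 7: bank0 row3 -> HIT
Acc 8: bank1 row1 -> MISS (open row1); precharges=4
Acc 9: bank1 row0 -> MISS (open row0); precharges=5
Acc 10: bank1 row4 -> MISS (open row4); precharges=6

Answer: 6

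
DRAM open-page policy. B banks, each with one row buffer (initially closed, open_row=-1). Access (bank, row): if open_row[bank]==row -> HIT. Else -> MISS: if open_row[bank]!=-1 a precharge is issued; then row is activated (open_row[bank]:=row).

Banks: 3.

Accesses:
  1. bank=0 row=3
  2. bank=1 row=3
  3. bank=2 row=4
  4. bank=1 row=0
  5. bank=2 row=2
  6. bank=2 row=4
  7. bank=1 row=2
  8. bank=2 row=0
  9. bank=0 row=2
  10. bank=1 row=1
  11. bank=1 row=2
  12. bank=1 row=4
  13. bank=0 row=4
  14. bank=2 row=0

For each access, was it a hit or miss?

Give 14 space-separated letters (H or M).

Answer: M M M M M M M M M M M M M H

Derivation:
Acc 1: bank0 row3 -> MISS (open row3); precharges=0
Acc 2: bank1 row3 -> MISS (open row3); precharges=0
Acc 3: bank2 row4 -> MISS (open row4); precharges=0
Acc 4: bank1 row0 -> MISS (open row0); precharges=1
Acc 5: bank2 row2 -> MISS (open row2); precharges=2
Acc 6: bank2 row4 -> MISS (open row4); precharges=3
Acc 7: bank1 row2 -> MISS (open row2); precharges=4
Acc 8: bank2 row0 -> MISS (open row0); precharges=5
Acc 9: bank0 row2 -> MISS (open row2); precharges=6
Acc 10: bank1 row1 -> MISS (open row1); precharges=7
Acc 11: bank1 row2 -> MISS (open row2); precharges=8
Acc 12: bank1 row4 -> MISS (open row4); precharges=9
Acc 13: bank0 row4 -> MISS (open row4); precharges=10
Acc 14: bank2 row0 -> HIT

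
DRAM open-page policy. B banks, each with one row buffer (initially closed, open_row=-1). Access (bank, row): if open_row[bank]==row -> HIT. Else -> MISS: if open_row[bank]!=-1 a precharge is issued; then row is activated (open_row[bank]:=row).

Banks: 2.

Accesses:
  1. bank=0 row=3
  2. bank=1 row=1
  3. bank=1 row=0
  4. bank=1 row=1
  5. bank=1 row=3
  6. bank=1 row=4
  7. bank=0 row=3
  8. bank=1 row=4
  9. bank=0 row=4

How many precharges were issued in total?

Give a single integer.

Acc 1: bank0 row3 -> MISS (open row3); precharges=0
Acc 2: bank1 row1 -> MISS (open row1); precharges=0
Acc 3: bank1 row0 -> MISS (open row0); precharges=1
Acc 4: bank1 row1 -> MISS (open row1); precharges=2
Acc 5: bank1 row3 -> MISS (open row3); precharges=3
Acc 6: bank1 row4 -> MISS (open row4); precharges=4
Acc 7: bank0 row3 -> HIT
Acc 8: bank1 row4 -> HIT
Acc 9: bank0 row4 -> MISS (open row4); precharges=5

Answer: 5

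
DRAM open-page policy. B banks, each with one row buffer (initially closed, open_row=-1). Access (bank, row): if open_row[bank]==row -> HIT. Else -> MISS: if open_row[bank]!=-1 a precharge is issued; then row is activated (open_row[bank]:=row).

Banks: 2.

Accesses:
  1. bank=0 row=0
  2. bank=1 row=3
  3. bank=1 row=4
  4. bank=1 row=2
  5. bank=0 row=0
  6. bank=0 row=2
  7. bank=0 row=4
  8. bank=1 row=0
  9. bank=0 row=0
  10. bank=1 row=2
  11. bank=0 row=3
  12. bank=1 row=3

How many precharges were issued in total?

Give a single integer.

Answer: 9

Derivation:
Acc 1: bank0 row0 -> MISS (open row0); precharges=0
Acc 2: bank1 row3 -> MISS (open row3); precharges=0
Acc 3: bank1 row4 -> MISS (open row4); precharges=1
Acc 4: bank1 row2 -> MISS (open row2); precharges=2
Acc 5: bank0 row0 -> HIT
Acc 6: bank0 row2 -> MISS (open row2); precharges=3
Acc 7: bank0 row4 -> MISS (open row4); precharges=4
Acc 8: bank1 row0 -> MISS (open row0); precharges=5
Acc 9: bank0 row0 -> MISS (open row0); precharges=6
Acc 10: bank1 row2 -> MISS (open row2); precharges=7
Acc 11: bank0 row3 -> MISS (open row3); precharges=8
Acc 12: bank1 row3 -> MISS (open row3); precharges=9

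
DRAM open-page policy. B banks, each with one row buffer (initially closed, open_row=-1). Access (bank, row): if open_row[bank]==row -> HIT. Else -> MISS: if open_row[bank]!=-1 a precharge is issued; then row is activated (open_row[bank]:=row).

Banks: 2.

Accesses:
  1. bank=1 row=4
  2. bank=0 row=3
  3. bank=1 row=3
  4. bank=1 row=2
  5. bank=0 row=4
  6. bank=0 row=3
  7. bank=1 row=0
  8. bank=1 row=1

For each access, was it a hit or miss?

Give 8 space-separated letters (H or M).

Answer: M M M M M M M M

Derivation:
Acc 1: bank1 row4 -> MISS (open row4); precharges=0
Acc 2: bank0 row3 -> MISS (open row3); precharges=0
Acc 3: bank1 row3 -> MISS (open row3); precharges=1
Acc 4: bank1 row2 -> MISS (open row2); precharges=2
Acc 5: bank0 row4 -> MISS (open row4); precharges=3
Acc 6: bank0 row3 -> MISS (open row3); precharges=4
Acc 7: bank1 row0 -> MISS (open row0); precharges=5
Acc 8: bank1 row1 -> MISS (open row1); precharges=6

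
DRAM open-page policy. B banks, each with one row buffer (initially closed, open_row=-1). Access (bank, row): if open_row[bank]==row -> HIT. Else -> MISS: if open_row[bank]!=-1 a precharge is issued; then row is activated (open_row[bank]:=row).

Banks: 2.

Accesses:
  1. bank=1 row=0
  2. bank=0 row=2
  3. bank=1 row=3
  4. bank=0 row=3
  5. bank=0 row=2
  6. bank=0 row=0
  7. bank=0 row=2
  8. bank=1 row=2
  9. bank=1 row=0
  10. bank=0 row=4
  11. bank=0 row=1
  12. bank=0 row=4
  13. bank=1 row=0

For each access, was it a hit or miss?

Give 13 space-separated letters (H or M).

Acc 1: bank1 row0 -> MISS (open row0); precharges=0
Acc 2: bank0 row2 -> MISS (open row2); precharges=0
Acc 3: bank1 row3 -> MISS (open row3); precharges=1
Acc 4: bank0 row3 -> MISS (open row3); precharges=2
Acc 5: bank0 row2 -> MISS (open row2); precharges=3
Acc 6: bank0 row0 -> MISS (open row0); precharges=4
Acc 7: bank0 row2 -> MISS (open row2); precharges=5
Acc 8: bank1 row2 -> MISS (open row2); precharges=6
Acc 9: bank1 row0 -> MISS (open row0); precharges=7
Acc 10: bank0 row4 -> MISS (open row4); precharges=8
Acc 11: bank0 row1 -> MISS (open row1); precharges=9
Acc 12: bank0 row4 -> MISS (open row4); precharges=10
Acc 13: bank1 row0 -> HIT

Answer: M M M M M M M M M M M M H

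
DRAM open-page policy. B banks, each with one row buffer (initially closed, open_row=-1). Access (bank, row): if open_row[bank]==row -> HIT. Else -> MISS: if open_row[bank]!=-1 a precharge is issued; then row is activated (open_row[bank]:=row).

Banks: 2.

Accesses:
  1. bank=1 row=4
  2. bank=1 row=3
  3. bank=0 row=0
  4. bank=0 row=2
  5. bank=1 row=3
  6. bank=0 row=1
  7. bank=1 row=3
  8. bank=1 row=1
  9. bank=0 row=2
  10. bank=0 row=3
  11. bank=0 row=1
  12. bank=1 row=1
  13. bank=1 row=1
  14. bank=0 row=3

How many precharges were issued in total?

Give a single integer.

Answer: 8

Derivation:
Acc 1: bank1 row4 -> MISS (open row4); precharges=0
Acc 2: bank1 row3 -> MISS (open row3); precharges=1
Acc 3: bank0 row0 -> MISS (open row0); precharges=1
Acc 4: bank0 row2 -> MISS (open row2); precharges=2
Acc 5: bank1 row3 -> HIT
Acc 6: bank0 row1 -> MISS (open row1); precharges=3
Acc 7: bank1 row3 -> HIT
Acc 8: bank1 row1 -> MISS (open row1); precharges=4
Acc 9: bank0 row2 -> MISS (open row2); precharges=5
Acc 10: bank0 row3 -> MISS (open row3); precharges=6
Acc 11: bank0 row1 -> MISS (open row1); precharges=7
Acc 12: bank1 row1 -> HIT
Acc 13: bank1 row1 -> HIT
Acc 14: bank0 row3 -> MISS (open row3); precharges=8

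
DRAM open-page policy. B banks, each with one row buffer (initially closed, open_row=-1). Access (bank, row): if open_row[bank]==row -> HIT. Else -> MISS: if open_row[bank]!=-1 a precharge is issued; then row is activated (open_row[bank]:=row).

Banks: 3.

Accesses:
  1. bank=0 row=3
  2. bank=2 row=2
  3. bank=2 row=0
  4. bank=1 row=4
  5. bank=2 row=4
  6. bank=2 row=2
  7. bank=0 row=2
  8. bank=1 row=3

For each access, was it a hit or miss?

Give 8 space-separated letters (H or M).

Answer: M M M M M M M M

Derivation:
Acc 1: bank0 row3 -> MISS (open row3); precharges=0
Acc 2: bank2 row2 -> MISS (open row2); precharges=0
Acc 3: bank2 row0 -> MISS (open row0); precharges=1
Acc 4: bank1 row4 -> MISS (open row4); precharges=1
Acc 5: bank2 row4 -> MISS (open row4); precharges=2
Acc 6: bank2 row2 -> MISS (open row2); precharges=3
Acc 7: bank0 row2 -> MISS (open row2); precharges=4
Acc 8: bank1 row3 -> MISS (open row3); precharges=5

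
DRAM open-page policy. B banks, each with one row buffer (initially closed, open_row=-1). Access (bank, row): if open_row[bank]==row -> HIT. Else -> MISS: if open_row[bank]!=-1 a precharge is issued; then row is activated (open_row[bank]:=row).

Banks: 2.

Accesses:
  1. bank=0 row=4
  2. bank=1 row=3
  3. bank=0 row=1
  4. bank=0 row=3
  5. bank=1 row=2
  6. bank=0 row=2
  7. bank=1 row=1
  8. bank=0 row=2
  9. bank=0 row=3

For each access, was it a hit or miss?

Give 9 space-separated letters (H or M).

Answer: M M M M M M M H M

Derivation:
Acc 1: bank0 row4 -> MISS (open row4); precharges=0
Acc 2: bank1 row3 -> MISS (open row3); precharges=0
Acc 3: bank0 row1 -> MISS (open row1); precharges=1
Acc 4: bank0 row3 -> MISS (open row3); precharges=2
Acc 5: bank1 row2 -> MISS (open row2); precharges=3
Acc 6: bank0 row2 -> MISS (open row2); precharges=4
Acc 7: bank1 row1 -> MISS (open row1); precharges=5
Acc 8: bank0 row2 -> HIT
Acc 9: bank0 row3 -> MISS (open row3); precharges=6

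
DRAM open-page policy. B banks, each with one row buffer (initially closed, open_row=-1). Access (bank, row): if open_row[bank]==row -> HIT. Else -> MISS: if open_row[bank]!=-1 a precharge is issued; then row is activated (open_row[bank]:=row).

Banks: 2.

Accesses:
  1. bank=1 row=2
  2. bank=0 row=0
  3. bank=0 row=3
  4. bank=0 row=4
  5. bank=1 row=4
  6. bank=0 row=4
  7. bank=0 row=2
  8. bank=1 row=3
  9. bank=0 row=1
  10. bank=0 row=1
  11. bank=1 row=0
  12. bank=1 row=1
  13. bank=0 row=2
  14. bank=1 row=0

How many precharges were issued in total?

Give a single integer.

Acc 1: bank1 row2 -> MISS (open row2); precharges=0
Acc 2: bank0 row0 -> MISS (open row0); precharges=0
Acc 3: bank0 row3 -> MISS (open row3); precharges=1
Acc 4: bank0 row4 -> MISS (open row4); precharges=2
Acc 5: bank1 row4 -> MISS (open row4); precharges=3
Acc 6: bank0 row4 -> HIT
Acc 7: bank0 row2 -> MISS (open row2); precharges=4
Acc 8: bank1 row3 -> MISS (open row3); precharges=5
Acc 9: bank0 row1 -> MISS (open row1); precharges=6
Acc 10: bank0 row1 -> HIT
Acc 11: bank1 row0 -> MISS (open row0); precharges=7
Acc 12: bank1 row1 -> MISS (open row1); precharges=8
Acc 13: bank0 row2 -> MISS (open row2); precharges=9
Acc 14: bank1 row0 -> MISS (open row0); precharges=10

Answer: 10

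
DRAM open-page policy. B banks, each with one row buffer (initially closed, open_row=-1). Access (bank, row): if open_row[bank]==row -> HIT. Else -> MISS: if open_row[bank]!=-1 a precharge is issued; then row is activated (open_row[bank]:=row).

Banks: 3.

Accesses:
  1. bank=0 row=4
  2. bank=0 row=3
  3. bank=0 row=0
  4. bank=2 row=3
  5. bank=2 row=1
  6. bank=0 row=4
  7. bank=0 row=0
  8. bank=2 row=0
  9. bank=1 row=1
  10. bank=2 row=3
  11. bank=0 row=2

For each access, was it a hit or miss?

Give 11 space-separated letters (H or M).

Acc 1: bank0 row4 -> MISS (open row4); precharges=0
Acc 2: bank0 row3 -> MISS (open row3); precharges=1
Acc 3: bank0 row0 -> MISS (open row0); precharges=2
Acc 4: bank2 row3 -> MISS (open row3); precharges=2
Acc 5: bank2 row1 -> MISS (open row1); precharges=3
Acc 6: bank0 row4 -> MISS (open row4); precharges=4
Acc 7: bank0 row0 -> MISS (open row0); precharges=5
Acc 8: bank2 row0 -> MISS (open row0); precharges=6
Acc 9: bank1 row1 -> MISS (open row1); precharges=6
Acc 10: bank2 row3 -> MISS (open row3); precharges=7
Acc 11: bank0 row2 -> MISS (open row2); precharges=8

Answer: M M M M M M M M M M M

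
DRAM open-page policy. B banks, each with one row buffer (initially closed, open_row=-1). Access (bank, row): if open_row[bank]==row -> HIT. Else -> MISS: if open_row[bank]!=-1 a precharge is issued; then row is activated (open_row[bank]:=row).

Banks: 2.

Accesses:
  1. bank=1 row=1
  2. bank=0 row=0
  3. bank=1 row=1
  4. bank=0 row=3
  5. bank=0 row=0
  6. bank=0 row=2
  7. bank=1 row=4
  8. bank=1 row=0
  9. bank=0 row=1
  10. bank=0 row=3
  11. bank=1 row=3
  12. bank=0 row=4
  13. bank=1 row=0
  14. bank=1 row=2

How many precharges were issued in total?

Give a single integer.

Answer: 11

Derivation:
Acc 1: bank1 row1 -> MISS (open row1); precharges=0
Acc 2: bank0 row0 -> MISS (open row0); precharges=0
Acc 3: bank1 row1 -> HIT
Acc 4: bank0 row3 -> MISS (open row3); precharges=1
Acc 5: bank0 row0 -> MISS (open row0); precharges=2
Acc 6: bank0 row2 -> MISS (open row2); precharges=3
Acc 7: bank1 row4 -> MISS (open row4); precharges=4
Acc 8: bank1 row0 -> MISS (open row0); precharges=5
Acc 9: bank0 row1 -> MISS (open row1); precharges=6
Acc 10: bank0 row3 -> MISS (open row3); precharges=7
Acc 11: bank1 row3 -> MISS (open row3); precharges=8
Acc 12: bank0 row4 -> MISS (open row4); precharges=9
Acc 13: bank1 row0 -> MISS (open row0); precharges=10
Acc 14: bank1 row2 -> MISS (open row2); precharges=11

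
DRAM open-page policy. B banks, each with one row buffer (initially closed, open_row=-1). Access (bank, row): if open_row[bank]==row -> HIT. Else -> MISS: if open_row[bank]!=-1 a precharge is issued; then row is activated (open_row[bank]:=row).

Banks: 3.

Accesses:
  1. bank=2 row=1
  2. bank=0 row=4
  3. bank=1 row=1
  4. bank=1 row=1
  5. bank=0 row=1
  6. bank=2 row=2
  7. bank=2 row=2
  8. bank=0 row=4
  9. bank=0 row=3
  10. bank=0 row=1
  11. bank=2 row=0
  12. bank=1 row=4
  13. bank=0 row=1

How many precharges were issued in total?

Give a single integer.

Acc 1: bank2 row1 -> MISS (open row1); precharges=0
Acc 2: bank0 row4 -> MISS (open row4); precharges=0
Acc 3: bank1 row1 -> MISS (open row1); precharges=0
Acc 4: bank1 row1 -> HIT
Acc 5: bank0 row1 -> MISS (open row1); precharges=1
Acc 6: bank2 row2 -> MISS (open row2); precharges=2
Acc 7: bank2 row2 -> HIT
Acc 8: bank0 row4 -> MISS (open row4); precharges=3
Acc 9: bank0 row3 -> MISS (open row3); precharges=4
Acc 10: bank0 row1 -> MISS (open row1); precharges=5
Acc 11: bank2 row0 -> MISS (open row0); precharges=6
Acc 12: bank1 row4 -> MISS (open row4); precharges=7
Acc 13: bank0 row1 -> HIT

Answer: 7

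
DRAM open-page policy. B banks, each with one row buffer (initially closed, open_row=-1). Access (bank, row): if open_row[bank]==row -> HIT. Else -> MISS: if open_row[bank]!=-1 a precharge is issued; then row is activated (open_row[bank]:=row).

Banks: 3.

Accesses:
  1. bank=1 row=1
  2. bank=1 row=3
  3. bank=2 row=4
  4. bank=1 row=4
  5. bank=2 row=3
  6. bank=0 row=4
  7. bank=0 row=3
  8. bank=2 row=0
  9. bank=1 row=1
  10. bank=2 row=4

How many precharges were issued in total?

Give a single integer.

Acc 1: bank1 row1 -> MISS (open row1); precharges=0
Acc 2: bank1 row3 -> MISS (open row3); precharges=1
Acc 3: bank2 row4 -> MISS (open row4); precharges=1
Acc 4: bank1 row4 -> MISS (open row4); precharges=2
Acc 5: bank2 row3 -> MISS (open row3); precharges=3
Acc 6: bank0 row4 -> MISS (open row4); precharges=3
Acc 7: bank0 row3 -> MISS (open row3); precharges=4
Acc 8: bank2 row0 -> MISS (open row0); precharges=5
Acc 9: bank1 row1 -> MISS (open row1); precharges=6
Acc 10: bank2 row4 -> MISS (open row4); precharges=7

Answer: 7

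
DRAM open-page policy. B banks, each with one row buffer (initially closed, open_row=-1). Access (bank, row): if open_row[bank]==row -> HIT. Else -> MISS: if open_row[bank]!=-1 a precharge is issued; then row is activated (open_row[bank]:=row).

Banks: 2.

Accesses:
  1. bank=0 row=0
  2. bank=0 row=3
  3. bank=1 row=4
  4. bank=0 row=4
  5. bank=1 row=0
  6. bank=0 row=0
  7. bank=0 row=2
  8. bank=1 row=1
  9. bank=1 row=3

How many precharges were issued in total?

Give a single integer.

Acc 1: bank0 row0 -> MISS (open row0); precharges=0
Acc 2: bank0 row3 -> MISS (open row3); precharges=1
Acc 3: bank1 row4 -> MISS (open row4); precharges=1
Acc 4: bank0 row4 -> MISS (open row4); precharges=2
Acc 5: bank1 row0 -> MISS (open row0); precharges=3
Acc 6: bank0 row0 -> MISS (open row0); precharges=4
Acc 7: bank0 row2 -> MISS (open row2); precharges=5
Acc 8: bank1 row1 -> MISS (open row1); precharges=6
Acc 9: bank1 row3 -> MISS (open row3); precharges=7

Answer: 7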